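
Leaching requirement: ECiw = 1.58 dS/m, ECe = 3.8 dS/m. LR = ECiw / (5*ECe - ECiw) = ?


LR = ECiw / (5*ECe - ECiw)
LR = 1.58 / (5*3.8 - 1.58)
LR = 1.58 / 17.4200

0.0907


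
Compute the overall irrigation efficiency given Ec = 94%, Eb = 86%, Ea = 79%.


Ec = 0.94, Eb = 0.86, Ea = 0.79
E = 0.94 * 0.86 * 0.79 * 100 = 63.8636%

63.8636 %


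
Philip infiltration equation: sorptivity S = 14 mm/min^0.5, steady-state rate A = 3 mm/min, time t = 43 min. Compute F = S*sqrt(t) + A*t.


F = S*sqrt(t) + A*t
F = 14*sqrt(43) + 3*43
F = 14*6.557439 + 129

220.8041 mm


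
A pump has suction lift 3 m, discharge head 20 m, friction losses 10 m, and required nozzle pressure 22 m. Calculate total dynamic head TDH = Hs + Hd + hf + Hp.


TDH = Hs + Hd + hf + Hp = 3 + 20 + 10 + 22 = 55

55 m


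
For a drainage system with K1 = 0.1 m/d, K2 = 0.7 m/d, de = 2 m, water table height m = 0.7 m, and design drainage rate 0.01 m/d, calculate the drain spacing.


S^2 = 8*K2*de*m/q + 4*K1*m^2/q
S^2 = 8*0.7*2*0.7/0.01 + 4*0.1*0.7^2/0.01
S = sqrt(803.6000)

28.3478 m


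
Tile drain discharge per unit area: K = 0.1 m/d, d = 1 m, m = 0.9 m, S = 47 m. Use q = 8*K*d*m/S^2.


q = 8*K*d*m/S^2
q = 8*0.1*1*0.9/47^2
q = 0.7200 / 2209

3.2594e-04 m/d


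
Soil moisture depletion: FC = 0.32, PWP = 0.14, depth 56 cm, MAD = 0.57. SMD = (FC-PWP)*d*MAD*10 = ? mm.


SMD = (FC - PWP) * d * MAD * 10
SMD = (0.32 - 0.14) * 56 * 0.57 * 10
SMD = 0.1800 * 56 * 0.57 * 10

57.4560 mm


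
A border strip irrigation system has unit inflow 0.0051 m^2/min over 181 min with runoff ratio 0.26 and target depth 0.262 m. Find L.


L = q*t/((1+r)*Z)
L = 0.0051*181/((1+0.26)*0.262)
L = 0.9231/0.33012

2.7963 m


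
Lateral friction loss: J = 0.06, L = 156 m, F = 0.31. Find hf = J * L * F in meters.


hf = J * L * F = 0.06 * 156 * 0.31 = 2.9016 m

2.9016 m


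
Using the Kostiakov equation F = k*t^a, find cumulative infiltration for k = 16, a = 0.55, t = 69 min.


F = k * t^a = 16 * 69^0.55
F = 16 * 10.265190

164.2430 mm


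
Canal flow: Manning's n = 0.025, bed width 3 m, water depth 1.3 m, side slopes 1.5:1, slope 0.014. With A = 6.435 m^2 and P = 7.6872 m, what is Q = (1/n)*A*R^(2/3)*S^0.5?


R = A/P = 6.435/7.6872 = 0.837106
Q = (1/0.025) * 6.435 * 0.837106^(2/3) * 0.014^0.5

27.0516 m^3/s


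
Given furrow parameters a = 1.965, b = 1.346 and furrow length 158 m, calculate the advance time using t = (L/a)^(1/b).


t = (L/a)^(1/b)
t = (158/1.965)^(1/1.346)
t = 80.407125^(1/1.346)

26.0330 min


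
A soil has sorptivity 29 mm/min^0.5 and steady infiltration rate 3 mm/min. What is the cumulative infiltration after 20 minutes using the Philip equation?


F = S*sqrt(t) + A*t
F = 29*sqrt(20) + 3*20
F = 29*4.472136 + 60

189.6919 mm


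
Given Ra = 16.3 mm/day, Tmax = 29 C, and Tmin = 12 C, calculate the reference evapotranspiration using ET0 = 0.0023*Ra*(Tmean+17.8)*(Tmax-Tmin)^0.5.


Tmean = (Tmax + Tmin)/2 = (29 + 12)/2 = 20.5
ET0 = 0.0023 * 16.3 * (20.5 + 17.8) * sqrt(29 - 12)
ET0 = 0.0023 * 16.3 * 38.3 * 4.123106

5.9202 mm/day


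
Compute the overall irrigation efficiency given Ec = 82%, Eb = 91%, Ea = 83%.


Ec = 0.82, Eb = 0.91, Ea = 0.83
E = 0.82 * 0.91 * 0.83 * 100 = 61.9346%

61.9346 %


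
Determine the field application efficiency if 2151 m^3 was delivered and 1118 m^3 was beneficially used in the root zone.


Ea = V_root / V_field * 100 = 1118 / 2151 * 100 = 51.9758%

51.9758 %


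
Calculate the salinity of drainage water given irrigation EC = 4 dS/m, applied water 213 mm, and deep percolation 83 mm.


EC_dw = EC_iw * D_iw / D_dw
EC_dw = 4 * 213 / 83
EC_dw = 852 / 83

10.2651 dS/m


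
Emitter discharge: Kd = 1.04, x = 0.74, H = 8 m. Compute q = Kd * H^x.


q = Kd * H^x = 1.04 * 8^0.74 = 1.04 * 4.658934

4.8453 L/h


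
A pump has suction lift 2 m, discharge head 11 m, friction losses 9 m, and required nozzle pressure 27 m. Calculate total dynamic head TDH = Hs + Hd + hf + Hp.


TDH = Hs + Hd + hf + Hp = 2 + 11 + 9 + 27 = 49

49 m


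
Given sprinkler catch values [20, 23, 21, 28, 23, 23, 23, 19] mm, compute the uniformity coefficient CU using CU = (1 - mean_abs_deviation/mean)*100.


mean = 22.500000 mm
MAD = 1.875000 mm
CU = (1 - 1.875000/22.500000)*100

91.6667 %


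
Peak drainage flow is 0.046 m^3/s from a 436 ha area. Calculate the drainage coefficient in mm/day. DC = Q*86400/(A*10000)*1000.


DC = Q * 86400 / (A * 10000) * 1000
DC = 0.046 * 86400 / (436 * 10000) * 1000
DC = 3974400.0000 / 4360000

0.9116 mm/day


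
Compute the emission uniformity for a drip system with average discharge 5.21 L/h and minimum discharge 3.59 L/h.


EU = (q_min/q_avg)*100 = (3.59/5.21)*100 = 68.9060%

68.9060 %


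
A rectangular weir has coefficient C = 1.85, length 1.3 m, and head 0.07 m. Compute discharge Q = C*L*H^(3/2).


Q = C * L * H^(3/2) = 1.85 * 1.3 * 0.07^1.5 = 1.85 * 1.3 * 0.018520

0.0445 m^3/s


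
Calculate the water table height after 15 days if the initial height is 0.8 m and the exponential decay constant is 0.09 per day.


m = m0 * exp(-k*t)
m = 0.8 * exp(-0.09 * 15)
m = 0.8 * exp(-1.3500)

0.2074 m


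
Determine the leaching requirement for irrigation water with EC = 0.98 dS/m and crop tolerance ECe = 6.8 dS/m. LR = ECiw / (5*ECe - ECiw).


LR = ECiw / (5*ECe - ECiw)
LR = 0.98 / (5*6.8 - 0.98)
LR = 0.98 / 33.0200

0.0297


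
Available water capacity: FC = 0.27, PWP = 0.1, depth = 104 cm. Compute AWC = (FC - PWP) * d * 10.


AWC = (FC - PWP) * d * 10
AWC = (0.27 - 0.1) * 104 * 10
AWC = 0.1700 * 104 * 10

176.8000 mm


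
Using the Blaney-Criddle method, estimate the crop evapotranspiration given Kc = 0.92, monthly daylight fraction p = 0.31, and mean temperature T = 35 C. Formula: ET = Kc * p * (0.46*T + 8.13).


ET = Kc * p * (0.46*T + 8.13)
ET = 0.92 * 0.31 * (0.46*35 + 8.13)
ET = 0.92 * 0.31 * 24.2300

6.9104 mm/day


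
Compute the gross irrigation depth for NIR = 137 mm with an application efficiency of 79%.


Ea = 79% = 0.79
GID = NIR / Ea = 137 / 0.79 = 173.4177 mm

173.4177 mm


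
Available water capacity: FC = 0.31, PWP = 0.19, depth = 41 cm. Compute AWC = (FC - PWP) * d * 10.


AWC = (FC - PWP) * d * 10
AWC = (0.31 - 0.19) * 41 * 10
AWC = 0.1200 * 41 * 10

49.2000 mm


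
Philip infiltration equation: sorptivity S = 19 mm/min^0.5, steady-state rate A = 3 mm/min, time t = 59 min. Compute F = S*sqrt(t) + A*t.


F = S*sqrt(t) + A*t
F = 19*sqrt(59) + 3*59
F = 19*7.681146 + 177

322.9418 mm


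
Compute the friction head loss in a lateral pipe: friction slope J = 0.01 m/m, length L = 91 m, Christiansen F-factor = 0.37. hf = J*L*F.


hf = J * L * F = 0.01 * 91 * 0.37 = 0.3367 m

0.3367 m


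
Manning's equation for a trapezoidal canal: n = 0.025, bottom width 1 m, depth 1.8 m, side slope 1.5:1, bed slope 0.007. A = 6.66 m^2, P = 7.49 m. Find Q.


R = A/P = 6.66/7.49 = 0.889186
Q = (1/0.025) * 6.66 * 0.889186^(2/3) * 0.007^0.5

20.6100 m^3/s


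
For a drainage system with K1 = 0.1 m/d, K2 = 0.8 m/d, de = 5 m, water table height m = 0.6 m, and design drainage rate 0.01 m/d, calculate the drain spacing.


S^2 = 8*K2*de*m/q + 4*K1*m^2/q
S^2 = 8*0.8*5*0.6/0.01 + 4*0.1*0.6^2/0.01
S = sqrt(1934.4000)

43.9818 m


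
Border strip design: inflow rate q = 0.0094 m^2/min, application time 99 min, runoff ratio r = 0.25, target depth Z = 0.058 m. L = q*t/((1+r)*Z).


L = q*t/((1+r)*Z)
L = 0.0094*99/((1+0.25)*0.058)
L = 0.9306/0.0725

12.8359 m


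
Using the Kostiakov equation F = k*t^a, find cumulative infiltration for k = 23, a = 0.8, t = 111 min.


F = k * t^a = 23 * 111^0.8
F = 23 * 43.277123

995.3738 mm


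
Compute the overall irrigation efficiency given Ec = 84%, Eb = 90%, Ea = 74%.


Ec = 0.84, Eb = 0.9, Ea = 0.74
E = 0.84 * 0.9 * 0.74 * 100 = 55.9440%

55.9440 %


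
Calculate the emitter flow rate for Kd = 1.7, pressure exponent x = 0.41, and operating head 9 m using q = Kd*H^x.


q = Kd * H^x = 1.7 * 9^0.41 = 1.7 * 2.461724

4.1849 L/h


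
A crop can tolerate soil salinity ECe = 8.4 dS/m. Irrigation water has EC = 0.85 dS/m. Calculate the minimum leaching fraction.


LR = ECiw / (5*ECe - ECiw)
LR = 0.85 / (5*8.4 - 0.85)
LR = 0.85 / 41.1500

0.0207


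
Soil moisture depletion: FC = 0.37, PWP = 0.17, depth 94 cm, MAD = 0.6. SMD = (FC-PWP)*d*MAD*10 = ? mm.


SMD = (FC - PWP) * d * MAD * 10
SMD = (0.37 - 0.17) * 94 * 0.6 * 10
SMD = 0.2000 * 94 * 0.6 * 10

112.8000 mm


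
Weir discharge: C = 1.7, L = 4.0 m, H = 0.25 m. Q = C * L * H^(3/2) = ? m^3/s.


Q = C * L * H^(3/2) = 1.7 * 4.0 * 0.25^1.5 = 1.7 * 4.0 * 0.125000

0.8500 m^3/s


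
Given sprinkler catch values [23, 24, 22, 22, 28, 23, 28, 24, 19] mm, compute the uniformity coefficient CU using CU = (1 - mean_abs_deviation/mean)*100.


mean = 23.666667 mm
MAD = 2.074074 mm
CU = (1 - 2.074074/23.666667)*100

91.2363 %


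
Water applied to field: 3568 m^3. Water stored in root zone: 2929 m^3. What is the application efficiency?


Ea = V_root / V_field * 100 = 2929 / 3568 * 100 = 82.0908%

82.0908 %


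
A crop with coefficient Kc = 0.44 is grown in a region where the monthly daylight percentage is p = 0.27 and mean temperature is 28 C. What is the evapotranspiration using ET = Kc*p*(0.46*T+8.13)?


ET = Kc * p * (0.46*T + 8.13)
ET = 0.44 * 0.27 * (0.46*28 + 8.13)
ET = 0.44 * 0.27 * 21.0100

2.4960 mm/day


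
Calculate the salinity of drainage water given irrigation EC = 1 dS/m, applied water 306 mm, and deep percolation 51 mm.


EC_dw = EC_iw * D_iw / D_dw
EC_dw = 1 * 306 / 51
EC_dw = 306 / 51

6.0000 dS/m


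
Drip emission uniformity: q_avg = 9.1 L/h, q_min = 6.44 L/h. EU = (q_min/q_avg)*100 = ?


EU = (q_min/q_avg)*100 = (6.44/9.1)*100 = 70.7692%

70.7692 %


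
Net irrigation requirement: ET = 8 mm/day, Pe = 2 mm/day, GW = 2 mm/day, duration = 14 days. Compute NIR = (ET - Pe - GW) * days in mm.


Daily deficit = ET - Pe - GW = 8 - 2 - 2 = 4 mm/day
NIR = 4 * 14 = 56 mm

56.0000 mm


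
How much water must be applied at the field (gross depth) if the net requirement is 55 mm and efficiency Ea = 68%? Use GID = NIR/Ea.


Ea = 68% = 0.68
GID = NIR / Ea = 55 / 0.68 = 80.8824 mm

80.8824 mm


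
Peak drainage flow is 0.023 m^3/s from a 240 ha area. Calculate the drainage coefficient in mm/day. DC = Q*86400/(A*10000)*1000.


DC = Q * 86400 / (A * 10000) * 1000
DC = 0.023 * 86400 / (240 * 10000) * 1000
DC = 1987200.0000 / 2400000

0.8280 mm/day


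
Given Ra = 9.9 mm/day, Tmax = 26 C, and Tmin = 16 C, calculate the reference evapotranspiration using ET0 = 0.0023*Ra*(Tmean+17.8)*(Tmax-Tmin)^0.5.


Tmean = (Tmax + Tmin)/2 = (26 + 16)/2 = 21.0
ET0 = 0.0023 * 9.9 * (21.0 + 17.8) * sqrt(26 - 16)
ET0 = 0.0023 * 9.9 * 38.8 * 3.162278

2.7938 mm/day


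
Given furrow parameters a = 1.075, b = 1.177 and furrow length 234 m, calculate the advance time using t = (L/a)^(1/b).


t = (L/a)^(1/b)
t = (234/1.075)^(1/1.177)
t = 217.674419^(1/1.177)

96.8819 min


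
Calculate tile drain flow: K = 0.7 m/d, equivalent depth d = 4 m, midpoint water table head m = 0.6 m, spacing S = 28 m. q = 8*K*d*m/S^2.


q = 8*K*d*m/S^2
q = 8*0.7*4*0.6/28^2
q = 13.4400 / 784

0.0171 m/d


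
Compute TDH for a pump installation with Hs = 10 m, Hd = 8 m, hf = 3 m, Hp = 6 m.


TDH = Hs + Hd + hf + Hp = 10 + 8 + 3 + 6 = 27

27 m


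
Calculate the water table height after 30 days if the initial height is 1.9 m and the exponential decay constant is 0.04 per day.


m = m0 * exp(-k*t)
m = 1.9 * exp(-0.04 * 30)
m = 1.9 * exp(-1.2000)

0.5723 m


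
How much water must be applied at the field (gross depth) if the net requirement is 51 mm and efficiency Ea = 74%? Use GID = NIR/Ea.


Ea = 74% = 0.74
GID = NIR / Ea = 51 / 0.74 = 68.9189 mm

68.9189 mm


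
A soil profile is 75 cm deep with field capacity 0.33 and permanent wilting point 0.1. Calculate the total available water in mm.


AWC = (FC - PWP) * d * 10
AWC = (0.33 - 0.1) * 75 * 10
AWC = 0.2300 * 75 * 10

172.5000 mm


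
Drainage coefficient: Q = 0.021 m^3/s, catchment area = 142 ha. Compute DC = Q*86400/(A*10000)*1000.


DC = Q * 86400 / (A * 10000) * 1000
DC = 0.021 * 86400 / (142 * 10000) * 1000
DC = 1814400.0000 / 1420000

1.2777 mm/day


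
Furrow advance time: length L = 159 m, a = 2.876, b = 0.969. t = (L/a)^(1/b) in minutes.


t = (L/a)^(1/b)
t = (159/2.876)^(1/0.969)
t = 55.285118^(1/0.969)

62.8575 min


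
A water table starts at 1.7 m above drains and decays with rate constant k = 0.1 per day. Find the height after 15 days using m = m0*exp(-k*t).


m = m0 * exp(-k*t)
m = 1.7 * exp(-0.1 * 15)
m = 1.7 * exp(-1.5000)

0.3793 m


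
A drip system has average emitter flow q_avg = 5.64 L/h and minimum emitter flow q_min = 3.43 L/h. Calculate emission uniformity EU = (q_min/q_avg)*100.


EU = (q_min/q_avg)*100 = (3.43/5.64)*100 = 60.8156%

60.8156 %


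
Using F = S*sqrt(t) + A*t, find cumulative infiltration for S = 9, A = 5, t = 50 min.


F = S*sqrt(t) + A*t
F = 9*sqrt(50) + 5*50
F = 9*7.071068 + 250

313.6396 mm


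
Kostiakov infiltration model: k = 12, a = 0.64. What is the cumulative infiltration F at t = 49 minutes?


F = k * t^a = 12 * 49^0.64
F = 12 * 12.070506

144.8461 mm


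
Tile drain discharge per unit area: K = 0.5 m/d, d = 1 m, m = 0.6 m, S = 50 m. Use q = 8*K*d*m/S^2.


q = 8*K*d*m/S^2
q = 8*0.5*1*0.6/50^2
q = 2.4000 / 2500

9.6000e-04 m/d


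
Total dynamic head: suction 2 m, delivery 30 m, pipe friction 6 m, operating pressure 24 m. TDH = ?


TDH = Hs + Hd + hf + Hp = 2 + 30 + 6 + 24 = 62

62 m


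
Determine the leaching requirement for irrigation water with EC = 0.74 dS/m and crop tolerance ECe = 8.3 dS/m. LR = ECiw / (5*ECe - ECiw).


LR = ECiw / (5*ECe - ECiw)
LR = 0.74 / (5*8.3 - 0.74)
LR = 0.74 / 40.7600

0.0182


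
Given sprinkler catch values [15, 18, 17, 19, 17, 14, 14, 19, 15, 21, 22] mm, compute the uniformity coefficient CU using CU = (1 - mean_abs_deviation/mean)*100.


mean = 17.363636 mm
MAD = 2.214876 mm
CU = (1 - 2.214876/17.363636)*100

87.2442 %


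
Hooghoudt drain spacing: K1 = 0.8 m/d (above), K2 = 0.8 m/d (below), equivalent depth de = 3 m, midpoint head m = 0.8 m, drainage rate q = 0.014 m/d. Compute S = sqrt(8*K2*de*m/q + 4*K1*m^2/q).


S^2 = 8*K2*de*m/q + 4*K1*m^2/q
S^2 = 8*0.8*3*0.8/0.014 + 4*0.8*0.8^2/0.014
S = sqrt(1243.4286)

35.2623 m


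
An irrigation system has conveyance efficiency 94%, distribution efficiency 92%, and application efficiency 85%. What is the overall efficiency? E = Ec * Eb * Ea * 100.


Ec = 0.94, Eb = 0.92, Ea = 0.85
E = 0.94 * 0.92 * 0.85 * 100 = 73.5080%

73.5080 %


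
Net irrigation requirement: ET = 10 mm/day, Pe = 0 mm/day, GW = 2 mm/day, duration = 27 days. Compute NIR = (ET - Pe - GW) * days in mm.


Daily deficit = ET - Pe - GW = 10 - 0 - 2 = 8 mm/day
NIR = 8 * 27 = 216 mm

216.0000 mm


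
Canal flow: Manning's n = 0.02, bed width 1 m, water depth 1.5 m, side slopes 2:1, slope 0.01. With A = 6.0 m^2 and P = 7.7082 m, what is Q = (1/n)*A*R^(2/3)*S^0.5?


R = A/P = 6.0/7.7082 = 0.778392
Q = (1/0.02) * 6.0 * 0.778392^(2/3) * 0.01^0.5

25.3856 m^3/s


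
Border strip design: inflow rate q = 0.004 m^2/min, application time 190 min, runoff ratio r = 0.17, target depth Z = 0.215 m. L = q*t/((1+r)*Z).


L = q*t/((1+r)*Z)
L = 0.004*190/((1+0.17)*0.215)
L = 0.76/0.25155

3.0213 m


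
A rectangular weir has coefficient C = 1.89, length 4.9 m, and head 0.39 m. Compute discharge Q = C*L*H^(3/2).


Q = C * L * H^(3/2) = 1.89 * 4.9 * 0.39^1.5 = 1.89 * 4.9 * 0.243555

2.2556 m^3/s


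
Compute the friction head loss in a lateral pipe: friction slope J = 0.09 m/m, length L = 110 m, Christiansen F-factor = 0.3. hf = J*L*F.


hf = J * L * F = 0.09 * 110 * 0.3 = 2.9700 m

2.9700 m


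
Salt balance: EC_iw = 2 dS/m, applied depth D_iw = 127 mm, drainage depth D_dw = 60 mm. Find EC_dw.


EC_dw = EC_iw * D_iw / D_dw
EC_dw = 2 * 127 / 60
EC_dw = 254 / 60

4.2333 dS/m


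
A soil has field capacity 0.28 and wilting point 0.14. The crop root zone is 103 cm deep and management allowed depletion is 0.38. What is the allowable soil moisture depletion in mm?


SMD = (FC - PWP) * d * MAD * 10
SMD = (0.28 - 0.14) * 103 * 0.38 * 10
SMD = 0.1400 * 103 * 0.38 * 10

54.7960 mm


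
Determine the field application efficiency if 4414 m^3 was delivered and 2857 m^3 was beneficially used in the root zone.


Ea = V_root / V_field * 100 = 2857 / 4414 * 100 = 64.7259%

64.7259 %


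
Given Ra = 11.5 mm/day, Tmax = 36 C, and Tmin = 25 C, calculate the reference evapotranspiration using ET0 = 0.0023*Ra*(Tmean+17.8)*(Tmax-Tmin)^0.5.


Tmean = (Tmax + Tmin)/2 = (36 + 25)/2 = 30.5
ET0 = 0.0023 * 11.5 * (30.5 + 17.8) * sqrt(36 - 25)
ET0 = 0.0023 * 11.5 * 48.3 * 3.316625

4.2371 mm/day


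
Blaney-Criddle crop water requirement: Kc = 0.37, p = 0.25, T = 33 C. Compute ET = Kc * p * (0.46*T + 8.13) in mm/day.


ET = Kc * p * (0.46*T + 8.13)
ET = 0.37 * 0.25 * (0.46*33 + 8.13)
ET = 0.37 * 0.25 * 23.3100

2.1562 mm/day


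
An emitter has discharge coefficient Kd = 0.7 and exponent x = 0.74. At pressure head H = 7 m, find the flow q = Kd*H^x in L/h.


q = Kd * H^x = 0.7 * 7^0.74 = 0.7 * 4.220584

2.9544 L/h


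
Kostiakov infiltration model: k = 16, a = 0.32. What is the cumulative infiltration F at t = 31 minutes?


F = k * t^a = 16 * 31^0.32
F = 16 * 3.000791

48.0127 mm


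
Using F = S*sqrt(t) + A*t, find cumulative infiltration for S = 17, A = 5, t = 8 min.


F = S*sqrt(t) + A*t
F = 17*sqrt(8) + 5*8
F = 17*2.828427 + 40

88.0833 mm


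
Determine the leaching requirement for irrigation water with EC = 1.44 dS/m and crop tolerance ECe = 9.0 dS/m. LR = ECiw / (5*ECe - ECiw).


LR = ECiw / (5*ECe - ECiw)
LR = 1.44 / (5*9.0 - 1.44)
LR = 1.44 / 43.5600

0.0331


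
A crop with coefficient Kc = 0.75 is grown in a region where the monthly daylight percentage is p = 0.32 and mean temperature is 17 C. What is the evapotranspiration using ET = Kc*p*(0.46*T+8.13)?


ET = Kc * p * (0.46*T + 8.13)
ET = 0.75 * 0.32 * (0.46*17 + 8.13)
ET = 0.75 * 0.32 * 15.9500

3.8280 mm/day


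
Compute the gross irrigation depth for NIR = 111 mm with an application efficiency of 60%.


Ea = 60% = 0.6
GID = NIR / Ea = 111 / 0.6 = 185.0000 mm

185.0000 mm


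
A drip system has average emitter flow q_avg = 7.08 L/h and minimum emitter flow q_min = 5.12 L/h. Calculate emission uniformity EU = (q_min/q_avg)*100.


EU = (q_min/q_avg)*100 = (5.12/7.08)*100 = 72.3164%

72.3164 %


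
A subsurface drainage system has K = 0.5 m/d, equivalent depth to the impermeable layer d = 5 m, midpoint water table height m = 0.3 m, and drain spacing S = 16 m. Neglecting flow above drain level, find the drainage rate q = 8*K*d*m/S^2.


q = 8*K*d*m/S^2
q = 8*0.5*5*0.3/16^2
q = 6.0000 / 256

0.0234 m/d


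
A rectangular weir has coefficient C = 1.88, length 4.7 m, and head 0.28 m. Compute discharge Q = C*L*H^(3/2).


Q = C * L * H^(3/2) = 1.88 * 4.7 * 0.28^1.5 = 1.88 * 4.7 * 0.148162

1.3092 m^3/s


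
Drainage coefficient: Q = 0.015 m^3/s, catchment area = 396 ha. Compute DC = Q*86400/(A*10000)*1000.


DC = Q * 86400 / (A * 10000) * 1000
DC = 0.015 * 86400 / (396 * 10000) * 1000
DC = 1296000.0000 / 3960000

0.3273 mm/day


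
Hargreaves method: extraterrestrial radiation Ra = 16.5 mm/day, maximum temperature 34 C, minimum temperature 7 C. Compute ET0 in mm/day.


Tmean = (Tmax + Tmin)/2 = (34 + 7)/2 = 20.5
ET0 = 0.0023 * 16.5 * (20.5 + 17.8) * sqrt(34 - 7)
ET0 = 0.0023 * 16.5 * 38.3 * 5.196152

7.5525 mm/day


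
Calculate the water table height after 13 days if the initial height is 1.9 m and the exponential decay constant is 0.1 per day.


m = m0 * exp(-k*t)
m = 1.9 * exp(-0.1 * 13)
m = 1.9 * exp(-1.3000)

0.5178 m


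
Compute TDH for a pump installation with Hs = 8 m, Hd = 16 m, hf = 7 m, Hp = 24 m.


TDH = Hs + Hd + hf + Hp = 8 + 16 + 7 + 24 = 55

55 m


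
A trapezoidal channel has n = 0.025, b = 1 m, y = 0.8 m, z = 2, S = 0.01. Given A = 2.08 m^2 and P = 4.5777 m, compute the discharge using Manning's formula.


R = A/P = 2.08/4.5777 = 0.454377
Q = (1/0.025) * 2.08 * 0.454377^(2/3) * 0.01^0.5

4.9174 m^3/s


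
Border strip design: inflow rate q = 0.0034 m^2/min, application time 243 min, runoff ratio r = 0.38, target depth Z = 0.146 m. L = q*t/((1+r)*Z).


L = q*t/((1+r)*Z)
L = 0.0034*243/((1+0.38)*0.146)
L = 0.8262/0.20148

4.1007 m


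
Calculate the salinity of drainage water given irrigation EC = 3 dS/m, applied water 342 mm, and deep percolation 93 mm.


EC_dw = EC_iw * D_iw / D_dw
EC_dw = 3 * 342 / 93
EC_dw = 1026 / 93

11.0323 dS/m


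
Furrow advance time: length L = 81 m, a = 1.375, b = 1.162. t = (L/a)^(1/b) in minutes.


t = (L/a)^(1/b)
t = (81/1.375)^(1/1.162)
t = 58.909091^(1/1.162)

33.3728 min


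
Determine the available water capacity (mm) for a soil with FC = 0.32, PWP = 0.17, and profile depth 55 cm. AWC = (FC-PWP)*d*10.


AWC = (FC - PWP) * d * 10
AWC = (0.32 - 0.17) * 55 * 10
AWC = 0.1500 * 55 * 10

82.5000 mm


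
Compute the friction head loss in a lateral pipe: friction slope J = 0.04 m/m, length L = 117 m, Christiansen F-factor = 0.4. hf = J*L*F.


hf = J * L * F = 0.04 * 117 * 0.4 = 1.8720 m

1.8720 m


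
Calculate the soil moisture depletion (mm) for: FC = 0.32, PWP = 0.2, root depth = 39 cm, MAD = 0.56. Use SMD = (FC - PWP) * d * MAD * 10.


SMD = (FC - PWP) * d * MAD * 10
SMD = (0.32 - 0.2) * 39 * 0.56 * 10
SMD = 0.1200 * 39 * 0.56 * 10

26.2080 mm


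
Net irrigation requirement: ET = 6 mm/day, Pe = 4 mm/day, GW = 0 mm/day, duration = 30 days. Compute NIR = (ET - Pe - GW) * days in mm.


Daily deficit = ET - Pe - GW = 6 - 4 - 0 = 2 mm/day
NIR = 2 * 30 = 60 mm

60.0000 mm


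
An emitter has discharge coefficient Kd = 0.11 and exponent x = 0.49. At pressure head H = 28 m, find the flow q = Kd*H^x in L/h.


q = Kd * H^x = 0.11 * 28^0.49 = 0.11 * 5.118084

0.5630 L/h


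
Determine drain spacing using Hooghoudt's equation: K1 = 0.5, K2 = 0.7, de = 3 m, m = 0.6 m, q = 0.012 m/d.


S^2 = 8*K2*de*m/q + 4*K1*m^2/q
S^2 = 8*0.7*3*0.6/0.012 + 4*0.5*0.6^2/0.012
S = sqrt(900.0000)

30.0000 m


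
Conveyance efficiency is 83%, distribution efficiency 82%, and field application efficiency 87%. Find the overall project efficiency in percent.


Ec = 0.83, Eb = 0.82, Ea = 0.87
E = 0.83 * 0.82 * 0.87 * 100 = 59.2122%

59.2122 %


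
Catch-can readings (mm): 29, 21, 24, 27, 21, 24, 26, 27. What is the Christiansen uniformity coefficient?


mean = 24.875000 mm
MAD = 2.375000 mm
CU = (1 - 2.375000/24.875000)*100

90.4523 %


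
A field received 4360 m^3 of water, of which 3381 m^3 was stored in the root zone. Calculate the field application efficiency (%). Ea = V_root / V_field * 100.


Ea = V_root / V_field * 100 = 3381 / 4360 * 100 = 77.5459%

77.5459 %


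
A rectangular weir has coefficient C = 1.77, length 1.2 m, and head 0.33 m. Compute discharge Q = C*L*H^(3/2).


Q = C * L * H^(3/2) = 1.77 * 1.2 * 0.33^1.5 = 1.77 * 1.2 * 0.189571

0.4026 m^3/s


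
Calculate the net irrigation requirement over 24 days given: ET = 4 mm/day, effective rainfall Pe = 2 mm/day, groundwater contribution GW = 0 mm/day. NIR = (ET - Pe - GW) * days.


Daily deficit = ET - Pe - GW = 4 - 2 - 0 = 2 mm/day
NIR = 2 * 24 = 48 mm

48.0000 mm


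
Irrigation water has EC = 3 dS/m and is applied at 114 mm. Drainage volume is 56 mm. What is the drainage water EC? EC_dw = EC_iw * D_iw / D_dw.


EC_dw = EC_iw * D_iw / D_dw
EC_dw = 3 * 114 / 56
EC_dw = 342 / 56

6.1071 dS/m


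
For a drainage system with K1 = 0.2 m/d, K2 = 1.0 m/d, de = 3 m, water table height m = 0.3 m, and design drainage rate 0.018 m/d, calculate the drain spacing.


S^2 = 8*K2*de*m/q + 4*K1*m^2/q
S^2 = 8*1.0*3*0.3/0.018 + 4*0.2*0.3^2/0.018
S = sqrt(404.0000)

20.0998 m


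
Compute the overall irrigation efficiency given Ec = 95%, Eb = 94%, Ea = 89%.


Ec = 0.95, Eb = 0.94, Ea = 0.89
E = 0.95 * 0.94 * 0.89 * 100 = 79.4770%

79.4770 %


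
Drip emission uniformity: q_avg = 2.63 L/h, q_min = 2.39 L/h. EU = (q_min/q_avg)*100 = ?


EU = (q_min/q_avg)*100 = (2.39/2.63)*100 = 90.8745%

90.8745 %


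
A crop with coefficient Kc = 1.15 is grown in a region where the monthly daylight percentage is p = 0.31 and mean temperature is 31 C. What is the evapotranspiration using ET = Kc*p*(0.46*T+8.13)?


ET = Kc * p * (0.46*T + 8.13)
ET = 1.15 * 0.31 * (0.46*31 + 8.13)
ET = 1.15 * 0.31 * 22.3900

7.9820 mm/day


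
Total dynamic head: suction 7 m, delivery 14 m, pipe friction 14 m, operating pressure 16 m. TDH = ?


TDH = Hs + Hd + hf + Hp = 7 + 14 + 14 + 16 = 51

51 m


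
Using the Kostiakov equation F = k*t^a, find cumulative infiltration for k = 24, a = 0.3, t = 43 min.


F = k * t^a = 24 * 43^0.3
F = 24 * 3.090584

74.1740 mm


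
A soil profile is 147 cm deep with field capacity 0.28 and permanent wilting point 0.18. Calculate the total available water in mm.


AWC = (FC - PWP) * d * 10
AWC = (0.28 - 0.18) * 147 * 10
AWC = 0.1000 * 147 * 10

147.0000 mm


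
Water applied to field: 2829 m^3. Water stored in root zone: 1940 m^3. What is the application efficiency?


Ea = V_root / V_field * 100 = 1940 / 2829 * 100 = 68.5755%

68.5755 %


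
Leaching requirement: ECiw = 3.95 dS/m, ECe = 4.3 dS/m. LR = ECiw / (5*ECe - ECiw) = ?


LR = ECiw / (5*ECe - ECiw)
LR = 3.95 / (5*4.3 - 3.95)
LR = 3.95 / 17.5500

0.2251


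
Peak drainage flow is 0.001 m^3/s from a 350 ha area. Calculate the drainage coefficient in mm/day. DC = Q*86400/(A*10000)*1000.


DC = Q * 86400 / (A * 10000) * 1000
DC = 0.001 * 86400 / (350 * 10000) * 1000
DC = 86400.0000 / 3500000

0.0247 mm/day


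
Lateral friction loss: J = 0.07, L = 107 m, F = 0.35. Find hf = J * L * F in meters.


hf = J * L * F = 0.07 * 107 * 0.35 = 2.6215 m

2.6215 m


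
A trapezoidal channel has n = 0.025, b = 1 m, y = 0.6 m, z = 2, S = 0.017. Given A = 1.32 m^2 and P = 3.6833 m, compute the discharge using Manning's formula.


R = A/P = 1.32/3.6833 = 0.358374
Q = (1/0.025) * 1.32 * 0.358374^(2/3) * 0.017^0.5

3.4734 m^3/s


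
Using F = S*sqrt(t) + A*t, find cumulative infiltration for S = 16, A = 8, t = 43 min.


F = S*sqrt(t) + A*t
F = 16*sqrt(43) + 8*43
F = 16*6.557439 + 344

448.9190 mm


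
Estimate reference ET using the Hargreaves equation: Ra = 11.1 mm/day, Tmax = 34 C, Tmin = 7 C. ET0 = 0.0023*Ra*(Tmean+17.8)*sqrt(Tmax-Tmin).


Tmean = (Tmax + Tmin)/2 = (34 + 7)/2 = 20.5
ET0 = 0.0023 * 11.1 * (20.5 + 17.8) * sqrt(34 - 7)
ET0 = 0.0023 * 11.1 * 38.3 * 5.196152

5.0808 mm/day


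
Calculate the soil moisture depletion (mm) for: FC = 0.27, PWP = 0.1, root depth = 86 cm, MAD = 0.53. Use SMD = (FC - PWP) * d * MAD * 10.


SMD = (FC - PWP) * d * MAD * 10
SMD = (0.27 - 0.1) * 86 * 0.53 * 10
SMD = 0.1700 * 86 * 0.53 * 10

77.4860 mm


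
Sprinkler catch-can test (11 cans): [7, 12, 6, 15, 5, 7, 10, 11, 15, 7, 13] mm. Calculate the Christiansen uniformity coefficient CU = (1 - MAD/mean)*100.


mean = 9.818182 mm
MAD = 3.107438 mm
CU = (1 - 3.107438/9.818182)*100

68.3502 %


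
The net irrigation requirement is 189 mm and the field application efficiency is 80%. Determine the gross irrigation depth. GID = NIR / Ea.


Ea = 80% = 0.8
GID = NIR / Ea = 189 / 0.8 = 236.2500 mm

236.2500 mm


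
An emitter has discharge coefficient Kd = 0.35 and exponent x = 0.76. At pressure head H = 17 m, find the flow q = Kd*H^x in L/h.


q = Kd * H^x = 0.35 * 17^0.76 = 0.35 * 8.612737

3.0145 L/h


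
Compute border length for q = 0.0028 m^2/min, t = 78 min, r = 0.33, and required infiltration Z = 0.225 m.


L = q*t/((1+r)*Z)
L = 0.0028*78/((1+0.33)*0.225)
L = 0.2184/0.29925

0.7298 m


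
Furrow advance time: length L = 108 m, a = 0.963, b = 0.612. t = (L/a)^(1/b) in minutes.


t = (L/a)^(1/b)
t = (108/0.963)^(1/0.612)
t = 112.149533^(1/0.612)

2235.3332 min


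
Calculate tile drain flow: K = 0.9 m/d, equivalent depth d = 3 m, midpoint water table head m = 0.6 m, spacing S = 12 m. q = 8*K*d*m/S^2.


q = 8*K*d*m/S^2
q = 8*0.9*3*0.6/12^2
q = 12.9600 / 144

0.0900 m/d


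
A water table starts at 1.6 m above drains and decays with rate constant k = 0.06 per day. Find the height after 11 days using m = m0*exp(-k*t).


m = m0 * exp(-k*t)
m = 1.6 * exp(-0.06 * 11)
m = 1.6 * exp(-0.6600)

0.8270 m


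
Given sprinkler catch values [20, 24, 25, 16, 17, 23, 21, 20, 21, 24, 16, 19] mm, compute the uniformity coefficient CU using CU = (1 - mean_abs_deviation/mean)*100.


mean = 20.500000 mm
MAD = 2.500000 mm
CU = (1 - 2.500000/20.500000)*100

87.8049 %


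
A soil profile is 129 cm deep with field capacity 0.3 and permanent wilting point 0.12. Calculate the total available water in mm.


AWC = (FC - PWP) * d * 10
AWC = (0.3 - 0.12) * 129 * 10
AWC = 0.1800 * 129 * 10

232.2000 mm


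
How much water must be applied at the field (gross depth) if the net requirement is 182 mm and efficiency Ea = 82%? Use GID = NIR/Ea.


Ea = 82% = 0.82
GID = NIR / Ea = 182 / 0.82 = 221.9512 mm

221.9512 mm


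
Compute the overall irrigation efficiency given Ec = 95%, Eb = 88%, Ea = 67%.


Ec = 0.95, Eb = 0.88, Ea = 0.67
E = 0.95 * 0.88 * 0.67 * 100 = 56.0120%

56.0120 %


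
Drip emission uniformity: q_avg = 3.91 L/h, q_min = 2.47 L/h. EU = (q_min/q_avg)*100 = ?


EU = (q_min/q_avg)*100 = (2.47/3.91)*100 = 63.1714%

63.1714 %


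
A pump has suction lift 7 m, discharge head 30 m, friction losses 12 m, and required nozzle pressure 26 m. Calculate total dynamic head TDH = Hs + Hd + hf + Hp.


TDH = Hs + Hd + hf + Hp = 7 + 30 + 12 + 26 = 75

75 m


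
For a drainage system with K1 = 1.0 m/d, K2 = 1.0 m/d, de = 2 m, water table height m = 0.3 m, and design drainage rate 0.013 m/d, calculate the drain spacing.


S^2 = 8*K2*de*m/q + 4*K1*m^2/q
S^2 = 8*1.0*2*0.3/0.013 + 4*1.0*0.3^2/0.013
S = sqrt(396.9231)

19.9229 m


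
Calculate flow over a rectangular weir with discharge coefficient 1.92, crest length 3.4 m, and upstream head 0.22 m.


Q = C * L * H^(3/2) = 1.92 * 3.4 * 0.22^1.5 = 1.92 * 3.4 * 0.103189

0.6736 m^3/s


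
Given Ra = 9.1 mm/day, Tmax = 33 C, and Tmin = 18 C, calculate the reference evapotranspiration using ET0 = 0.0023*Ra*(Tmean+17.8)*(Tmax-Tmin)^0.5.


Tmean = (Tmax + Tmin)/2 = (33 + 18)/2 = 25.5
ET0 = 0.0023 * 9.1 * (25.5 + 17.8) * sqrt(33 - 18)
ET0 = 0.0023 * 9.1 * 43.3 * 3.872983

3.5100 mm/day


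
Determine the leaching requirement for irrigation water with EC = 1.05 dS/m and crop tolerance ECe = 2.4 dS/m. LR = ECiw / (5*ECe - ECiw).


LR = ECiw / (5*ECe - ECiw)
LR = 1.05 / (5*2.4 - 1.05)
LR = 1.05 / 10.9500

0.0959


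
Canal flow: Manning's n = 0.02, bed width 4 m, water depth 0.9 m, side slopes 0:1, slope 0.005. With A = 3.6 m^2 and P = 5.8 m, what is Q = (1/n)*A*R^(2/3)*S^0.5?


R = A/P = 3.6/5.8 = 0.620690
Q = (1/0.02) * 3.6 * 0.620690^(2/3) * 0.005^0.5

9.2613 m^3/s


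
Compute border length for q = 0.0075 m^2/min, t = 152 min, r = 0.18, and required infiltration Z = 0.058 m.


L = q*t/((1+r)*Z)
L = 0.0075*152/((1+0.18)*0.058)
L = 1.14/0.06844

16.6569 m


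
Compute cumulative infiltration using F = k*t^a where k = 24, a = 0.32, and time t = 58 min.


F = k * t^a = 24 * 58^0.32
F = 24 * 3.666882

88.0052 mm


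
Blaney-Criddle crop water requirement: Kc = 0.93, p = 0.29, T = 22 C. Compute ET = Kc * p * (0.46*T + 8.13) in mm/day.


ET = Kc * p * (0.46*T + 8.13)
ET = 0.93 * 0.29 * (0.46*22 + 8.13)
ET = 0.93 * 0.29 * 18.2500

4.9220 mm/day


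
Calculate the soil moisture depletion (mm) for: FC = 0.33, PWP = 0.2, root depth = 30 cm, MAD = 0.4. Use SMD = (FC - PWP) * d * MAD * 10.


SMD = (FC - PWP) * d * MAD * 10
SMD = (0.33 - 0.2) * 30 * 0.4 * 10
SMD = 0.1300 * 30 * 0.4 * 10

15.6000 mm


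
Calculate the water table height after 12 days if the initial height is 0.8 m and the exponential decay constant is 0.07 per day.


m = m0 * exp(-k*t)
m = 0.8 * exp(-0.07 * 12)
m = 0.8 * exp(-0.8400)

0.3454 m


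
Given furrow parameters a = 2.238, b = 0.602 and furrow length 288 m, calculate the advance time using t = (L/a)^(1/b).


t = (L/a)^(1/b)
t = (288/2.238)^(1/0.602)
t = 128.686327^(1/0.602)

3193.0569 min


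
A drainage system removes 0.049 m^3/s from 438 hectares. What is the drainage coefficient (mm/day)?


DC = Q * 86400 / (A * 10000) * 1000
DC = 0.049 * 86400 / (438 * 10000) * 1000
DC = 4233600.0000 / 4380000

0.9666 mm/day


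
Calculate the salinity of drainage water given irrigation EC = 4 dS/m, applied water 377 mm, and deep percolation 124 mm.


EC_dw = EC_iw * D_iw / D_dw
EC_dw = 4 * 377 / 124
EC_dw = 1508 / 124

12.1613 dS/m


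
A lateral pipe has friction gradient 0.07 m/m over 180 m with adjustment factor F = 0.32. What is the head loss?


hf = J * L * F = 0.07 * 180 * 0.32 = 4.0320 m

4.0320 m


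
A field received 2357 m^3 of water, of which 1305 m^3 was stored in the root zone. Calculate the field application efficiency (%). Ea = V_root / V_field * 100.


Ea = V_root / V_field * 100 = 1305 / 2357 * 100 = 55.3670%

55.3670 %


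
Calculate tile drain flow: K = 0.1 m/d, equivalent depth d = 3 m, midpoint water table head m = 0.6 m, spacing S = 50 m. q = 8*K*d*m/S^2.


q = 8*K*d*m/S^2
q = 8*0.1*3*0.6/50^2
q = 1.4400 / 2500

5.7600e-04 m/d


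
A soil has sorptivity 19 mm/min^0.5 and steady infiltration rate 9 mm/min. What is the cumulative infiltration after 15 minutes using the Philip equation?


F = S*sqrt(t) + A*t
F = 19*sqrt(15) + 9*15
F = 19*3.872983 + 135

208.5867 mm


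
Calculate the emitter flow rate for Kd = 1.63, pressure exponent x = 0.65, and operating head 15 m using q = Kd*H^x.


q = Kd * H^x = 1.63 * 15^0.65 = 1.63 * 5.813790

9.4765 L/h


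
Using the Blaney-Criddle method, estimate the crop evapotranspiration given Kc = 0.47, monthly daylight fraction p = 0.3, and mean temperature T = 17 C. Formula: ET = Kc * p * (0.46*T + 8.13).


ET = Kc * p * (0.46*T + 8.13)
ET = 0.47 * 0.3 * (0.46*17 + 8.13)
ET = 0.47 * 0.3 * 15.9500

2.2489 mm/day


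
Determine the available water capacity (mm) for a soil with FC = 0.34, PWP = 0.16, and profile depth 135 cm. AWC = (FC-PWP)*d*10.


AWC = (FC - PWP) * d * 10
AWC = (0.34 - 0.16) * 135 * 10
AWC = 0.1800 * 135 * 10

243.0000 mm


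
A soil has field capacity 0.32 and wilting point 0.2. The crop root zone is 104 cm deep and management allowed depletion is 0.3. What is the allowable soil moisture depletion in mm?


SMD = (FC - PWP) * d * MAD * 10
SMD = (0.32 - 0.2) * 104 * 0.3 * 10
SMD = 0.1200 * 104 * 0.3 * 10

37.4400 mm


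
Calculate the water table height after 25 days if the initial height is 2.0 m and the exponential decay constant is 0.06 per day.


m = m0 * exp(-k*t)
m = 2.0 * exp(-0.06 * 25)
m = 2.0 * exp(-1.5000)

0.4463 m


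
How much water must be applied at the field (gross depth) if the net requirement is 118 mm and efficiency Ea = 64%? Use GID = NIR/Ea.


Ea = 64% = 0.64
GID = NIR / Ea = 118 / 0.64 = 184.3750 mm

184.3750 mm


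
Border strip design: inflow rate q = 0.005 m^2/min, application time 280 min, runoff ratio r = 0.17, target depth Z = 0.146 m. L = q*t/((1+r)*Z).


L = q*t/((1+r)*Z)
L = 0.005*280/((1+0.17)*0.146)
L = 1.4/0.17082

8.1958 m


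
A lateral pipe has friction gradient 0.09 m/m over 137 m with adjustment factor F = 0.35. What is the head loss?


hf = J * L * F = 0.09 * 137 * 0.35 = 4.3155 m

4.3155 m


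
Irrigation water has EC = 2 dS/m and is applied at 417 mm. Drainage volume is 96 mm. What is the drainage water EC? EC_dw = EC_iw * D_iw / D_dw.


EC_dw = EC_iw * D_iw / D_dw
EC_dw = 2 * 417 / 96
EC_dw = 834 / 96

8.6875 dS/m


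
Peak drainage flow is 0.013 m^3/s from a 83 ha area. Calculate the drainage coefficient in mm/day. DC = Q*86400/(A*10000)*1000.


DC = Q * 86400 / (A * 10000) * 1000
DC = 0.013 * 86400 / (83 * 10000) * 1000
DC = 1123200.0000 / 830000

1.3533 mm/day


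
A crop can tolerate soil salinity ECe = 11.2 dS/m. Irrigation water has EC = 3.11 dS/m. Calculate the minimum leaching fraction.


LR = ECiw / (5*ECe - ECiw)
LR = 3.11 / (5*11.2 - 3.11)
LR = 3.11 / 52.8900

0.0588


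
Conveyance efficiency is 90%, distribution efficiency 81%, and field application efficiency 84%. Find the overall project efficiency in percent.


Ec = 0.9, Eb = 0.81, Ea = 0.84
E = 0.9 * 0.81 * 0.84 * 100 = 61.2360%

61.2360 %


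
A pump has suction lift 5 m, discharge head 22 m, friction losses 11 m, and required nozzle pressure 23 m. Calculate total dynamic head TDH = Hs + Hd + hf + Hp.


TDH = Hs + Hd + hf + Hp = 5 + 22 + 11 + 23 = 61

61 m


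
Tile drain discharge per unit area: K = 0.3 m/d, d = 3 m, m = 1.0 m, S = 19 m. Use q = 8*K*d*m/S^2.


q = 8*K*d*m/S^2
q = 8*0.3*3*1.0/19^2
q = 7.2000 / 361

0.0199 m/d


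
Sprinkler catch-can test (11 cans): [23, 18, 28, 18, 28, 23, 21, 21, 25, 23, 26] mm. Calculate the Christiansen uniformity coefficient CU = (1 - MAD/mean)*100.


mean = 23.090909 mm
MAD = 2.661157 mm
CU = (1 - 2.661157/23.090909)*100

88.4753 %


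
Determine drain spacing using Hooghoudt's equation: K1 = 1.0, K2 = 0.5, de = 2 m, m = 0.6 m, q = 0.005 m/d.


S^2 = 8*K2*de*m/q + 4*K1*m^2/q
S^2 = 8*0.5*2*0.6/0.005 + 4*1.0*0.6^2/0.005
S = sqrt(1248.0000)

35.3270 m


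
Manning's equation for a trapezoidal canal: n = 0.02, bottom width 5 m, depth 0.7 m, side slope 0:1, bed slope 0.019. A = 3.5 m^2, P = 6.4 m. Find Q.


R = A/P = 3.5/6.4 = 0.546875
Q = (1/0.02) * 3.5 * 0.546875^(2/3) * 0.019^0.5

16.1315 m^3/s


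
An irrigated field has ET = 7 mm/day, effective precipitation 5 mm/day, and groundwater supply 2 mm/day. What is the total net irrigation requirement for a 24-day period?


Daily deficit = ET - Pe - GW = 7 - 5 - 2 = 0 mm/day
NIR = 0 * 24 = 0 mm

0 mm


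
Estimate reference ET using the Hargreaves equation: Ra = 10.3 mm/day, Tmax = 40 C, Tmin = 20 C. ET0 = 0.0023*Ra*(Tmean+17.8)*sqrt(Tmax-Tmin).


Tmean = (Tmax + Tmin)/2 = (40 + 20)/2 = 30.0
ET0 = 0.0023 * 10.3 * (30.0 + 17.8) * sqrt(40 - 20)
ET0 = 0.0023 * 10.3 * 47.8 * 4.472136

5.0642 mm/day


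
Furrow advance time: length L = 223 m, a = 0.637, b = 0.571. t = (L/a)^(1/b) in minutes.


t = (L/a)^(1/b)
t = (223/0.637)^(1/0.571)
t = 350.078493^(1/0.571)

28551.6511 min


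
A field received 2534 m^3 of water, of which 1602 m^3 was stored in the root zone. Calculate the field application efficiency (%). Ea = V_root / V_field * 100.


Ea = V_root / V_field * 100 = 1602 / 2534 * 100 = 63.2202%

63.2202 %


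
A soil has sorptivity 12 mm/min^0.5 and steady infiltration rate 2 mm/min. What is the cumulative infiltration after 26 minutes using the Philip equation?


F = S*sqrt(t) + A*t
F = 12*sqrt(26) + 2*26
F = 12*5.099020 + 52

113.1882 mm


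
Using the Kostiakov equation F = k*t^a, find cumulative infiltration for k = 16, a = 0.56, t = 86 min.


F = k * t^a = 16 * 86^0.56
F = 16 * 12.114880

193.8381 mm


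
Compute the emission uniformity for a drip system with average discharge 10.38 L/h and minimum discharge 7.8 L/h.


EU = (q_min/q_avg)*100 = (7.8/10.38)*100 = 75.1445%

75.1445 %


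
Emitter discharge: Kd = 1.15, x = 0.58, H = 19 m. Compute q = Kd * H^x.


q = Kd * H^x = 1.15 * 19^0.58 = 1.15 * 5.516671

6.3442 L/h


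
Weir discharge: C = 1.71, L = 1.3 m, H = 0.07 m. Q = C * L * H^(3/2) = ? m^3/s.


Q = C * L * H^(3/2) = 1.71 * 1.3 * 0.07^1.5 = 1.71 * 1.3 * 0.018520

0.0412 m^3/s
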